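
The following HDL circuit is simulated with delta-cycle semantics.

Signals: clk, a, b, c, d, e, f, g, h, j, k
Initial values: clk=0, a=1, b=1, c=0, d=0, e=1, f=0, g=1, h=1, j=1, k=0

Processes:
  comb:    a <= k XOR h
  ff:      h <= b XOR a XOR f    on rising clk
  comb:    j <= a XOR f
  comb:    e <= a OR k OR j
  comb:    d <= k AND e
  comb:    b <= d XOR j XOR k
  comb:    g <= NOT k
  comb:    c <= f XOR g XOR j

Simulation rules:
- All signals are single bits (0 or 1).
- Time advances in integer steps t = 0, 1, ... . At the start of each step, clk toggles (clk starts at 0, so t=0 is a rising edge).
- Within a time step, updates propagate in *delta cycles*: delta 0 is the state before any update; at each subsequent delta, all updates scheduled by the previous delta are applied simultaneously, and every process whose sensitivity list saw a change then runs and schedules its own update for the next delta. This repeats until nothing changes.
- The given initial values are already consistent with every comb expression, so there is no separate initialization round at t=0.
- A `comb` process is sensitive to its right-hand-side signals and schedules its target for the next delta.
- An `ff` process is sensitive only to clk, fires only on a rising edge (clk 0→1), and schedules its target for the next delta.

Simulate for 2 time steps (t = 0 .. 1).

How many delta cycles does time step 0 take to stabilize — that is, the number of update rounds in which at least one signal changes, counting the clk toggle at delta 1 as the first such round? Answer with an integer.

t0.Δ0 c=0 b=1 j=1 e=1 h=1 a=1 k=0 g=1 f=0 d=0 clk=0
t0.Δ1 c=0 b=1 j=1 e=1 h=1 a=1 k=0 g=1 f=0 d=0 clk=1
t0.Δ2 c=0 b=1 j=1 e=1 h=0 a=1 k=0 g=1 f=0 d=0 clk=1
t0.Δ3 c=0 b=1 j=1 e=1 h=0 a=0 k=0 g=1 f=0 d=0 clk=1
t0.Δ4 c=0 b=1 j=0 e=1 h=0 a=0 k=0 g=1 f=0 d=0 clk=1
t0.Δ5 c=1 b=0 j=0 e=0 h=0 a=0 k=0 g=1 f=0 d=0 clk=1
t1.Δ0 c=1 b=0 j=0 e=0 h=0 a=0 k=0 g=1 f=0 d=0 clk=1
t1.Δ1 c=1 b=0 j=0 e=0 h=0 a=0 k=0 g=1 f=0 d=0 clk=0

5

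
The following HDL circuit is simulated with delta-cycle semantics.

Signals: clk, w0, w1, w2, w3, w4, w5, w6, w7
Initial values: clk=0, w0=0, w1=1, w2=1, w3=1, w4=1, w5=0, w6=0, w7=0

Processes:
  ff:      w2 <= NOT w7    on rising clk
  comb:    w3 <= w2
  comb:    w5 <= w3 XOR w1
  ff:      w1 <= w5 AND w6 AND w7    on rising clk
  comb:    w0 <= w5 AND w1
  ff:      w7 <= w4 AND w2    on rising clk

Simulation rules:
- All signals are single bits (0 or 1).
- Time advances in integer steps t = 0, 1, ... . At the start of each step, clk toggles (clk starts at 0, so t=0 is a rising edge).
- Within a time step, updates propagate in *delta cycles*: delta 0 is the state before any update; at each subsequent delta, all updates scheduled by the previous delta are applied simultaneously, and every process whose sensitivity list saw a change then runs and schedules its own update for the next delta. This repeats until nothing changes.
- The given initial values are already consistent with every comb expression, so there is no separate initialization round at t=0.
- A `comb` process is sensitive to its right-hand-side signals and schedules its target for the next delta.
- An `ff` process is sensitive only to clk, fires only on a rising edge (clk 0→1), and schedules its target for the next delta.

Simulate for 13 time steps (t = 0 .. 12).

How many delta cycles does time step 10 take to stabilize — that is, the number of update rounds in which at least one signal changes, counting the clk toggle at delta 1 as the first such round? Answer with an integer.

t0.Δ0 w6=0 w4=1 w3=1 w0=0 clk=0 w2=1 w1=1 w7=0 w5=0
t0.Δ1 w6=0 w4=1 w3=1 w0=0 clk=1 w2=1 w1=1 w7=0 w5=0
t0.Δ2 w6=0 w4=1 w3=1 w0=0 clk=1 w2=1 w1=0 w7=1 w5=0
t0.Δ3 w6=0 w4=1 w3=1 w0=0 clk=1 w2=1 w1=0 w7=1 w5=1
t1.Δ0 w6=0 w4=1 w3=1 w0=0 clk=1 w2=1 w1=0 w7=1 w5=1
t1.Δ1 w6=0 w4=1 w3=1 w0=0 clk=0 w2=1 w1=0 w7=1 w5=1
t2.Δ0 w6=0 w4=1 w3=1 w0=0 clk=0 w2=1 w1=0 w7=1 w5=1
t2.Δ1 w6=0 w4=1 w3=1 w0=0 clk=1 w2=1 w1=0 w7=1 w5=1
t2.Δ2 w6=0 w4=1 w3=1 w0=0 clk=1 w2=0 w1=0 w7=1 w5=1
t2.Δ3 w6=0 w4=1 w3=0 w0=0 clk=1 w2=0 w1=0 w7=1 w5=1
t2.Δ4 w6=0 w4=1 w3=0 w0=0 clk=1 w2=0 w1=0 w7=1 w5=0
t3.Δ0 w6=0 w4=1 w3=0 w0=0 clk=1 w2=0 w1=0 w7=1 w5=0
t3.Δ1 w6=0 w4=1 w3=0 w0=0 clk=0 w2=0 w1=0 w7=1 w5=0
t4.Δ0 w6=0 w4=1 w3=0 w0=0 clk=0 w2=0 w1=0 w7=1 w5=0
t4.Δ1 w6=0 w4=1 w3=0 w0=0 clk=1 w2=0 w1=0 w7=1 w5=0
t4.Δ2 w6=0 w4=1 w3=0 w0=0 clk=1 w2=0 w1=0 w7=0 w5=0
t5.Δ0 w6=0 w4=1 w3=0 w0=0 clk=1 w2=0 w1=0 w7=0 w5=0
t5.Δ1 w6=0 w4=1 w3=0 w0=0 clk=0 w2=0 w1=0 w7=0 w5=0
t6.Δ0 w6=0 w4=1 w3=0 w0=0 clk=0 w2=0 w1=0 w7=0 w5=0
t6.Δ1 w6=0 w4=1 w3=0 w0=0 clk=1 w2=0 w1=0 w7=0 w5=0
t6.Δ2 w6=0 w4=1 w3=0 w0=0 clk=1 w2=1 w1=0 w7=0 w5=0
t6.Δ3 w6=0 w4=1 w3=1 w0=0 clk=1 w2=1 w1=0 w7=0 w5=0
t6.Δ4 w6=0 w4=1 w3=1 w0=0 clk=1 w2=1 w1=0 w7=0 w5=1
t7.Δ0 w6=0 w4=1 w3=1 w0=0 clk=1 w2=1 w1=0 w7=0 w5=1
t7.Δ1 w6=0 w4=1 w3=1 w0=0 clk=0 w2=1 w1=0 w7=0 w5=1
t8.Δ0 w6=0 w4=1 w3=1 w0=0 clk=0 w2=1 w1=0 w7=0 w5=1
t8.Δ1 w6=0 w4=1 w3=1 w0=0 clk=1 w2=1 w1=0 w7=0 w5=1
t8.Δ2 w6=0 w4=1 w3=1 w0=0 clk=1 w2=1 w1=0 w7=1 w5=1
t9.Δ0 w6=0 w4=1 w3=1 w0=0 clk=1 w2=1 w1=0 w7=1 w5=1
t9.Δ1 w6=0 w4=1 w3=1 w0=0 clk=0 w2=1 w1=0 w7=1 w5=1
t10.Δ0 w6=0 w4=1 w3=1 w0=0 clk=0 w2=1 w1=0 w7=1 w5=1
t10.Δ1 w6=0 w4=1 w3=1 w0=0 clk=1 w2=1 w1=0 w7=1 w5=1
t10.Δ2 w6=0 w4=1 w3=1 w0=0 clk=1 w2=0 w1=0 w7=1 w5=1
t10.Δ3 w6=0 w4=1 w3=0 w0=0 clk=1 w2=0 w1=0 w7=1 w5=1
t10.Δ4 w6=0 w4=1 w3=0 w0=0 clk=1 w2=0 w1=0 w7=1 w5=0
t11.Δ0 w6=0 w4=1 w3=0 w0=0 clk=1 w2=0 w1=0 w7=1 w5=0
t11.Δ1 w6=0 w4=1 w3=0 w0=0 clk=0 w2=0 w1=0 w7=1 w5=0
t12.Δ0 w6=0 w4=1 w3=0 w0=0 clk=0 w2=0 w1=0 w7=1 w5=0
t12.Δ1 w6=0 w4=1 w3=0 w0=0 clk=1 w2=0 w1=0 w7=1 w5=0
t12.Δ2 w6=0 w4=1 w3=0 w0=0 clk=1 w2=0 w1=0 w7=0 w5=0

4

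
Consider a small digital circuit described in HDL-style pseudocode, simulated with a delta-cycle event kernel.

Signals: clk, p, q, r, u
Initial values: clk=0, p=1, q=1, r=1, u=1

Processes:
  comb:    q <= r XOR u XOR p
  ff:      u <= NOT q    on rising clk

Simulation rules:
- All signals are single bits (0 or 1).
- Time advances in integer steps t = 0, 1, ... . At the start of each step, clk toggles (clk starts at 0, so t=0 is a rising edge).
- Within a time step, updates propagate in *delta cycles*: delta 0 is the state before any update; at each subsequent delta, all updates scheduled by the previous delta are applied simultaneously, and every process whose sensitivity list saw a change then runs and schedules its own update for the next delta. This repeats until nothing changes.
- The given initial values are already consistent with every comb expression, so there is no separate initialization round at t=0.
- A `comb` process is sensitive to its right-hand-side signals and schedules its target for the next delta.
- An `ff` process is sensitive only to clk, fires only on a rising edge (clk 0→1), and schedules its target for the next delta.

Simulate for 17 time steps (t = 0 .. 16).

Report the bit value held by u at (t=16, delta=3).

t=0 Δ0: u=1 clk=0 r=1 p=1 q=1
  Δ1: clk:0→1
  Δ2: u:1→0
  Δ3: q:1→0
  (3Δ to stable)
t=1 Δ0: u=0 clk=1 r=1 p=1 q=0
  Δ1: clk:1→0
  (1Δ to stable)
t=2 Δ0: u=0 clk=0 r=1 p=1 q=0
  Δ1: clk:0→1
  Δ2: u:0→1
  Δ3: q:0→1
  (3Δ to stable)
t=3 Δ0: u=1 clk=1 r=1 p=1 q=1
  Δ1: clk:1→0
  (1Δ to stable)
t=4 Δ0: u=1 clk=0 r=1 p=1 q=1
  Δ1: clk:0→1
  Δ2: u:1→0
  Δ3: q:1→0
  (3Δ to stable)
t=5 Δ0: u=0 clk=1 r=1 p=1 q=0
  Δ1: clk:1→0
  (1Δ to stable)
t=6 Δ0: u=0 clk=0 r=1 p=1 q=0
  Δ1: clk:0→1
  Δ2: u:0→1
  Δ3: q:0→1
  (3Δ to stable)
t=7 Δ0: u=1 clk=1 r=1 p=1 q=1
  Δ1: clk:1→0
  (1Δ to stable)
t=8 Δ0: u=1 clk=0 r=1 p=1 q=1
  Δ1: clk:0→1
  Δ2: u:1→0
  Δ3: q:1→0
  (3Δ to stable)
t=9 Δ0: u=0 clk=1 r=1 p=1 q=0
  Δ1: clk:1→0
  (1Δ to stable)
t=10 Δ0: u=0 clk=0 r=1 p=1 q=0
  Δ1: clk:0→1
  Δ2: u:0→1
  Δ3: q:0→1
  (3Δ to stable)
t=11 Δ0: u=1 clk=1 r=1 p=1 q=1
  Δ1: clk:1→0
  (1Δ to stable)
t=12 Δ0: u=1 clk=0 r=1 p=1 q=1
  Δ1: clk:0→1
  Δ2: u:1→0
  Δ3: q:1→0
  (3Δ to stable)
t=13 Δ0: u=0 clk=1 r=1 p=1 q=0
  Δ1: clk:1→0
  (1Δ to stable)
t=14 Δ0: u=0 clk=0 r=1 p=1 q=0
  Δ1: clk:0→1
  Δ2: u:0→1
  Δ3: q:0→1
  (3Δ to stable)
t=15 Δ0: u=1 clk=1 r=1 p=1 q=1
  Δ1: clk:1→0
  (1Δ to stable)
t=16 Δ0: u=1 clk=0 r=1 p=1 q=1
  Δ1: clk:0→1
  Δ2: u:1→0
  Δ3: q:1→0
  (3Δ to stable)

0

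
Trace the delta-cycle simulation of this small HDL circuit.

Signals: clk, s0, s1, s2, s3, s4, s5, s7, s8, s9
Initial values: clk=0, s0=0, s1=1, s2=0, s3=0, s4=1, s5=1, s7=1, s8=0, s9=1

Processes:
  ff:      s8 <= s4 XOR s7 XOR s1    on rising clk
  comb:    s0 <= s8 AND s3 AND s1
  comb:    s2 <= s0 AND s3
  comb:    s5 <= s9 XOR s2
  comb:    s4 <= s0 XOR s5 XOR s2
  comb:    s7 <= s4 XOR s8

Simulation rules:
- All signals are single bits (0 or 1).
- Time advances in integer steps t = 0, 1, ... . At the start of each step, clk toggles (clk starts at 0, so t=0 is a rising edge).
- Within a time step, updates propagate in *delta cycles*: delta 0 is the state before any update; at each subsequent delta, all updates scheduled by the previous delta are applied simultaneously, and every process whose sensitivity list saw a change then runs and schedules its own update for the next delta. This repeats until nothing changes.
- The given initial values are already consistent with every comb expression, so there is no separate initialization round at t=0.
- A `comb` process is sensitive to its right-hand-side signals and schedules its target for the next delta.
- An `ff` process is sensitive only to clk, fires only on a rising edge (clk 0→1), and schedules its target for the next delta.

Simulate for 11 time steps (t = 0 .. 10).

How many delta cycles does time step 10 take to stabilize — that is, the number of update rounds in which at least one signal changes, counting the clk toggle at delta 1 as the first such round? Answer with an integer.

t0.Δ0 s7=1 s1=1 s4=1 s2=0 s9=1 s3=0 s0=0 s8=0 clk=0 s5=1
t0.Δ1 s7=1 s1=1 s4=1 s2=0 s9=1 s3=0 s0=0 s8=0 clk=1 s5=1
t0.Δ2 s7=1 s1=1 s4=1 s2=0 s9=1 s3=0 s0=0 s8=1 clk=1 s5=1
t0.Δ3 s7=0 s1=1 s4=1 s2=0 s9=1 s3=0 s0=0 s8=1 clk=1 s5=1
t1.Δ0 s7=0 s1=1 s4=1 s2=0 s9=1 s3=0 s0=0 s8=1 clk=1 s5=1
t1.Δ1 s7=0 s1=1 s4=1 s2=0 s9=1 s3=0 s0=0 s8=1 clk=0 s5=1
t2.Δ0 s7=0 s1=1 s4=1 s2=0 s9=1 s3=0 s0=0 s8=1 clk=0 s5=1
t2.Δ1 s7=0 s1=1 s4=1 s2=0 s9=1 s3=0 s0=0 s8=1 clk=1 s5=1
t2.Δ2 s7=0 s1=1 s4=1 s2=0 s9=1 s3=0 s0=0 s8=0 clk=1 s5=1
t2.Δ3 s7=1 s1=1 s4=1 s2=0 s9=1 s3=0 s0=0 s8=0 clk=1 s5=1
t3.Δ0 s7=1 s1=1 s4=1 s2=0 s9=1 s3=0 s0=0 s8=0 clk=1 s5=1
t3.Δ1 s7=1 s1=1 s4=1 s2=0 s9=1 s3=0 s0=0 s8=0 clk=0 s5=1
t4.Δ0 s7=1 s1=1 s4=1 s2=0 s9=1 s3=0 s0=0 s8=0 clk=0 s5=1
t4.Δ1 s7=1 s1=1 s4=1 s2=0 s9=1 s3=0 s0=0 s8=0 clk=1 s5=1
t4.Δ2 s7=1 s1=1 s4=1 s2=0 s9=1 s3=0 s0=0 s8=1 clk=1 s5=1
t4.Δ3 s7=0 s1=1 s4=1 s2=0 s9=1 s3=0 s0=0 s8=1 clk=1 s5=1
t5.Δ0 s7=0 s1=1 s4=1 s2=0 s9=1 s3=0 s0=0 s8=1 clk=1 s5=1
t5.Δ1 s7=0 s1=1 s4=1 s2=0 s9=1 s3=0 s0=0 s8=1 clk=0 s5=1
t6.Δ0 s7=0 s1=1 s4=1 s2=0 s9=1 s3=0 s0=0 s8=1 clk=0 s5=1
t6.Δ1 s7=0 s1=1 s4=1 s2=0 s9=1 s3=0 s0=0 s8=1 clk=1 s5=1
t6.Δ2 s7=0 s1=1 s4=1 s2=0 s9=1 s3=0 s0=0 s8=0 clk=1 s5=1
t6.Δ3 s7=1 s1=1 s4=1 s2=0 s9=1 s3=0 s0=0 s8=0 clk=1 s5=1
t7.Δ0 s7=1 s1=1 s4=1 s2=0 s9=1 s3=0 s0=0 s8=0 clk=1 s5=1
t7.Δ1 s7=1 s1=1 s4=1 s2=0 s9=1 s3=0 s0=0 s8=0 clk=0 s5=1
t8.Δ0 s7=1 s1=1 s4=1 s2=0 s9=1 s3=0 s0=0 s8=0 clk=0 s5=1
t8.Δ1 s7=1 s1=1 s4=1 s2=0 s9=1 s3=0 s0=0 s8=0 clk=1 s5=1
t8.Δ2 s7=1 s1=1 s4=1 s2=0 s9=1 s3=0 s0=0 s8=1 clk=1 s5=1
t8.Δ3 s7=0 s1=1 s4=1 s2=0 s9=1 s3=0 s0=0 s8=1 clk=1 s5=1
t9.Δ0 s7=0 s1=1 s4=1 s2=0 s9=1 s3=0 s0=0 s8=1 clk=1 s5=1
t9.Δ1 s7=0 s1=1 s4=1 s2=0 s9=1 s3=0 s0=0 s8=1 clk=0 s5=1
t10.Δ0 s7=0 s1=1 s4=1 s2=0 s9=1 s3=0 s0=0 s8=1 clk=0 s5=1
t10.Δ1 s7=0 s1=1 s4=1 s2=0 s9=1 s3=0 s0=0 s8=1 clk=1 s5=1
t10.Δ2 s7=0 s1=1 s4=1 s2=0 s9=1 s3=0 s0=0 s8=0 clk=1 s5=1
t10.Δ3 s7=1 s1=1 s4=1 s2=0 s9=1 s3=0 s0=0 s8=0 clk=1 s5=1

3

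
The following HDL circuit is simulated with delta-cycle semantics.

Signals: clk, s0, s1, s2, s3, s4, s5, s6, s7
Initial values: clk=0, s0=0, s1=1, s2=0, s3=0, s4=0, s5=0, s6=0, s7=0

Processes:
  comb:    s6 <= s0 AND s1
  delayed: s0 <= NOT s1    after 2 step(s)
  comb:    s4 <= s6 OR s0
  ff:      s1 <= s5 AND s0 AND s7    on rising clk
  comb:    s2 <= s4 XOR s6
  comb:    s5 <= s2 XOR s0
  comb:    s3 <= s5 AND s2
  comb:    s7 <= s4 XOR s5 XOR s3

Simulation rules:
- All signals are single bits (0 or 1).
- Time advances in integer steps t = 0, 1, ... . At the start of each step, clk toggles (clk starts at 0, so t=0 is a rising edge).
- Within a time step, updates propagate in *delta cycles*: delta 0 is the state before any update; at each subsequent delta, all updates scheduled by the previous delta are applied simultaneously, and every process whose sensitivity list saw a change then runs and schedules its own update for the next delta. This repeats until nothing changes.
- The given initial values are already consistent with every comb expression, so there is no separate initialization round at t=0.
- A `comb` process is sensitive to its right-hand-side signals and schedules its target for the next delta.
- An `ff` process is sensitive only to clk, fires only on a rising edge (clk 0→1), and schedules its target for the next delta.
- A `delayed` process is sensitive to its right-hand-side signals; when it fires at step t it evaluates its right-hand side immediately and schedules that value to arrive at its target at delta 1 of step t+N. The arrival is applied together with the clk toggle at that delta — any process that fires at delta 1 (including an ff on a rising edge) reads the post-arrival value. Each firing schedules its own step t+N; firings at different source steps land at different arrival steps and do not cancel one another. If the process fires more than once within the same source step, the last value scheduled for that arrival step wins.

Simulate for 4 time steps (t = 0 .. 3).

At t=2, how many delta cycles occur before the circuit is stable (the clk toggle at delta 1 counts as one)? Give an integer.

6

t=0 Δ0: s6=0 s3=0 s7=0 s5=0 s2=0 s1=1 clk=0 s0=0 s4=0
  Δ1: clk:0→1
  Δ2: s1:1→0
  (2Δ to stable)
t=1 Δ0: s6=0 s3=0 s7=0 s5=0 s2=0 s1=0 clk=1 s0=0 s4=0
  Δ1: clk:1→0
  (1Δ to stable)
t=2 Δ0: s6=0 s3=0 s7=0 s5=0 s2=0 s1=0 clk=0 s0=0 s4=0
  Δ1: clk:0→1, s0:0→1
  Δ2: s5:0→1, s4:0→1
  Δ3: s2:0→1
  Δ4: s3:0→1, s5:1→0
  Δ5: s3:1→0
  Δ6: s7:0→1
  (6Δ to stable)
t=3 Δ0: s6=0 s3=0 s7=1 s5=0 s2=1 s1=0 clk=1 s0=1 s4=1
  Δ1: clk:1→0
  (1Δ to stable)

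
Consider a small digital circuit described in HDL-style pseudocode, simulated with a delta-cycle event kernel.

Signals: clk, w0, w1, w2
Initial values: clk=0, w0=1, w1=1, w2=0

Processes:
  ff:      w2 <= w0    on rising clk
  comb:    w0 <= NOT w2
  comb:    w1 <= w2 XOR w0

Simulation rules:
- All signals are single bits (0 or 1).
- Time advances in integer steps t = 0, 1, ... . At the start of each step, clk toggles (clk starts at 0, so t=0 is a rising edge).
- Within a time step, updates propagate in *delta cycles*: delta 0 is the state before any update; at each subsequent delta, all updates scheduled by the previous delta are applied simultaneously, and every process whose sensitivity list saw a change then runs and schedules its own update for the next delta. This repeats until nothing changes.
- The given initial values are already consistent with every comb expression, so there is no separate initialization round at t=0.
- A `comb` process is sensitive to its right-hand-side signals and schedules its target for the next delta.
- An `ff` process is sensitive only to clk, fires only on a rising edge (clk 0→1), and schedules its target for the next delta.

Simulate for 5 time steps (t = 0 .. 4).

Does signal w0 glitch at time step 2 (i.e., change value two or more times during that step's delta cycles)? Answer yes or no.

no

[bits: w0,w2,w1,clk]
t=0: Δ0=1010 Δ1=1011 Δ2=1111 Δ3=0101 Δ4=0111 | 4Δ
t=1: Δ0=0111 Δ1=0110 | 1Δ
t=2: Δ0=0110 Δ1=0111 Δ2=0011 Δ3=1001 Δ4=1011 | 4Δ
t=3: Δ0=1011 Δ1=1010 | 1Δ
t=4: Δ0=1010 Δ1=1011 Δ2=1111 Δ3=0101 Δ4=0111 | 4Δ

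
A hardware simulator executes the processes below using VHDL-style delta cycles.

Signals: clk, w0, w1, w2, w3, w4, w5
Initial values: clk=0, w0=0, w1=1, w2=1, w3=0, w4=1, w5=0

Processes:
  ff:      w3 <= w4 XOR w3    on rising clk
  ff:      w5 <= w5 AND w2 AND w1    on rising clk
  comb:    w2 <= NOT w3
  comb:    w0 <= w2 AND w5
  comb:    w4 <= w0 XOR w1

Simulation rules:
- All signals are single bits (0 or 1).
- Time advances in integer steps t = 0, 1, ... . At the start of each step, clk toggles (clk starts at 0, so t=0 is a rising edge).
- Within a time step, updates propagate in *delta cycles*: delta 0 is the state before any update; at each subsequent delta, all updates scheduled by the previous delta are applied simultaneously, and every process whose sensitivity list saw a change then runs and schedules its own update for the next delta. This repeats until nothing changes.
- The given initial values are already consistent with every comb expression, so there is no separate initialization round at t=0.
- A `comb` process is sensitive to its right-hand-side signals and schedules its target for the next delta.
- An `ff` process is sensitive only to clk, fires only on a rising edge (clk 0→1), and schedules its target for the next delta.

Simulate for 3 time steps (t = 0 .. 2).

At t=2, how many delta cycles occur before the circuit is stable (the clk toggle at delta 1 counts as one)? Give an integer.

3

t=0 Δ0: clk=0 w4=1 w5=0 w0=0 w3=0 w1=1 w2=1
  Δ1: clk:0→1
  Δ2: w3:0→1
  Δ3: w2:1→0
  (3Δ to stable)
t=1 Δ0: clk=1 w4=1 w5=0 w0=0 w3=1 w1=1 w2=0
  Δ1: clk:1→0
  (1Δ to stable)
t=2 Δ0: clk=0 w4=1 w5=0 w0=0 w3=1 w1=1 w2=0
  Δ1: clk:0→1
  Δ2: w3:1→0
  Δ3: w2:0→1
  (3Δ to stable)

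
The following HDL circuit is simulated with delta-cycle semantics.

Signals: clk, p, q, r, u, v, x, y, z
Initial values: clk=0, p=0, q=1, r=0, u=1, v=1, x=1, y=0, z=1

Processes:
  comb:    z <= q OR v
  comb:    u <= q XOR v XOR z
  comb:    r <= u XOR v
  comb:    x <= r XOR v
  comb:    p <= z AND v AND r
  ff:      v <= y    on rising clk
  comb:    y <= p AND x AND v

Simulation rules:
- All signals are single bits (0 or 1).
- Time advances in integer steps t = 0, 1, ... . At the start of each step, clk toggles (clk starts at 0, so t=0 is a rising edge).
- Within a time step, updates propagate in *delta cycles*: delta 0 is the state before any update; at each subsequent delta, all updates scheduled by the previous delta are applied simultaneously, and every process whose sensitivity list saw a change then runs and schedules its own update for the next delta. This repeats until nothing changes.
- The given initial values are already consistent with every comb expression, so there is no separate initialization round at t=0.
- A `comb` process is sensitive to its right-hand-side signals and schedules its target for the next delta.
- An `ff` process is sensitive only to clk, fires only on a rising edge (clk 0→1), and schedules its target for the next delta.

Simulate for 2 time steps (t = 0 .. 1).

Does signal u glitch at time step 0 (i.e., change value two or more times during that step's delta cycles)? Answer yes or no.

no

t=0 Δ0: r=0 clk=0 y=0 u=1 p=0 v=1 z=1 x=1 q=1
  Δ1: clk:0→1
  Δ2: v:1→0
  Δ3: r:0→1, u:1→0, x:1→0
  Δ4: r:1→0, x:0→1
  Δ5: x:1→0
  (5Δ to stable)
t=1 Δ0: r=0 clk=1 y=0 u=0 p=0 v=0 z=1 x=0 q=1
  Δ1: clk:1→0
  (1Δ to stable)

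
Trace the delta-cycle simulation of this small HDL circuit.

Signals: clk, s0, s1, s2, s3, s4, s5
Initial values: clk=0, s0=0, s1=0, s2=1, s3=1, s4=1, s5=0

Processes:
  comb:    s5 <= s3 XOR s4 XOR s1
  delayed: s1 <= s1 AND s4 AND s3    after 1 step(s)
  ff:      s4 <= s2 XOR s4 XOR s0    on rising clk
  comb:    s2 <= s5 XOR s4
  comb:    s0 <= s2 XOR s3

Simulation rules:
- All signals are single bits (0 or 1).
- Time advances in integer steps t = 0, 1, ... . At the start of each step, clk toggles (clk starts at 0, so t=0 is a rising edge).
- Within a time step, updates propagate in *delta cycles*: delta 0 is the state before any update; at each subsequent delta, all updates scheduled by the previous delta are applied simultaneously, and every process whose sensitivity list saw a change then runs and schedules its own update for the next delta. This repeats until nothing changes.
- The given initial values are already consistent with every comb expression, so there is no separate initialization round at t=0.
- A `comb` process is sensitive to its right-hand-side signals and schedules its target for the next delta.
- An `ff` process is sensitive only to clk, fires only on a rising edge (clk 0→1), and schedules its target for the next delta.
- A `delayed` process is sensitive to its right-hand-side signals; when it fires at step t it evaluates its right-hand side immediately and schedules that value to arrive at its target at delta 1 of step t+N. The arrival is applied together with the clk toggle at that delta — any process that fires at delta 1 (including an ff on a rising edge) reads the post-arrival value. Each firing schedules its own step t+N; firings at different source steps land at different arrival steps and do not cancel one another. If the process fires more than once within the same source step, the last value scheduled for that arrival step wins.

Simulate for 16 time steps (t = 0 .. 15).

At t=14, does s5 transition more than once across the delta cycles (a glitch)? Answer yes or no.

t=0 Δ0: s2=1 s1=0 s0=0 s5=0 clk=0 s3=1 s4=1
  Δ1: clk:0→1
  Δ2: s4:1→0
  Δ3: s2:1→0, s5:0→1
  Δ4: s2:0→1, s0:0→1
  Δ5: s0:1→0
  (5Δ to stable)
t=1 Δ0: s2=1 s1=0 s0=0 s5=1 clk=1 s3=1 s4=0
  Δ1: clk:1→0
  (1Δ to stable)
t=2 Δ0: s2=1 s1=0 s0=0 s5=1 clk=0 s3=1 s4=0
  Δ1: clk:0→1
  Δ2: s4:0→1
  Δ3: s2:1→0, s5:1→0
  Δ4: s2:0→1, s0:0→1
  Δ5: s0:1→0
  (5Δ to stable)
t=3 Δ0: s2=1 s1=0 s0=0 s5=0 clk=1 s3=1 s4=1
  Δ1: clk:1→0
  (1Δ to stable)
t=4 Δ0: s2=1 s1=0 s0=0 s5=0 clk=0 s3=1 s4=1
  Δ1: clk:0→1
  Δ2: s4:1→0
  Δ3: s2:1→0, s5:0→1
  Δ4: s2:0→1, s0:0→1
  Δ5: s0:1→0
  (5Δ to stable)
t=5 Δ0: s2=1 s1=0 s0=0 s5=1 clk=1 s3=1 s4=0
  Δ1: clk:1→0
  (1Δ to stable)
t=6 Δ0: s2=1 s1=0 s0=0 s5=1 clk=0 s3=1 s4=0
  Δ1: clk:0→1
  Δ2: s4:0→1
  Δ3: s2:1→0, s5:1→0
  Δ4: s2:0→1, s0:0→1
  Δ5: s0:1→0
  (5Δ to stable)
t=7 Δ0: s2=1 s1=0 s0=0 s5=0 clk=1 s3=1 s4=1
  Δ1: clk:1→0
  (1Δ to stable)
t=8 Δ0: s2=1 s1=0 s0=0 s5=0 clk=0 s3=1 s4=1
  Δ1: clk:0→1
  Δ2: s4:1→0
  Δ3: s2:1→0, s5:0→1
  Δ4: s2:0→1, s0:0→1
  Δ5: s0:1→0
  (5Δ to stable)
t=9 Δ0: s2=1 s1=0 s0=0 s5=1 clk=1 s3=1 s4=0
  Δ1: clk:1→0
  (1Δ to stable)
t=10 Δ0: s2=1 s1=0 s0=0 s5=1 clk=0 s3=1 s4=0
  Δ1: clk:0→1
  Δ2: s4:0→1
  Δ3: s2:1→0, s5:1→0
  Δ4: s2:0→1, s0:0→1
  Δ5: s0:1→0
  (5Δ to stable)
t=11 Δ0: s2=1 s1=0 s0=0 s5=0 clk=1 s3=1 s4=1
  Δ1: clk:1→0
  (1Δ to stable)
t=12 Δ0: s2=1 s1=0 s0=0 s5=0 clk=0 s3=1 s4=1
  Δ1: clk:0→1
  Δ2: s4:1→0
  Δ3: s2:1→0, s5:0→1
  Δ4: s2:0→1, s0:0→1
  Δ5: s0:1→0
  (5Δ to stable)
t=13 Δ0: s2=1 s1=0 s0=0 s5=1 clk=1 s3=1 s4=0
  Δ1: clk:1→0
  (1Δ to stable)
t=14 Δ0: s2=1 s1=0 s0=0 s5=1 clk=0 s3=1 s4=0
  Δ1: clk:0→1
  Δ2: s4:0→1
  Δ3: s2:1→0, s5:1→0
  Δ4: s2:0→1, s0:0→1
  Δ5: s0:1→0
  (5Δ to stable)
t=15 Δ0: s2=1 s1=0 s0=0 s5=0 clk=1 s3=1 s4=1
  Δ1: clk:1→0
  (1Δ to stable)

no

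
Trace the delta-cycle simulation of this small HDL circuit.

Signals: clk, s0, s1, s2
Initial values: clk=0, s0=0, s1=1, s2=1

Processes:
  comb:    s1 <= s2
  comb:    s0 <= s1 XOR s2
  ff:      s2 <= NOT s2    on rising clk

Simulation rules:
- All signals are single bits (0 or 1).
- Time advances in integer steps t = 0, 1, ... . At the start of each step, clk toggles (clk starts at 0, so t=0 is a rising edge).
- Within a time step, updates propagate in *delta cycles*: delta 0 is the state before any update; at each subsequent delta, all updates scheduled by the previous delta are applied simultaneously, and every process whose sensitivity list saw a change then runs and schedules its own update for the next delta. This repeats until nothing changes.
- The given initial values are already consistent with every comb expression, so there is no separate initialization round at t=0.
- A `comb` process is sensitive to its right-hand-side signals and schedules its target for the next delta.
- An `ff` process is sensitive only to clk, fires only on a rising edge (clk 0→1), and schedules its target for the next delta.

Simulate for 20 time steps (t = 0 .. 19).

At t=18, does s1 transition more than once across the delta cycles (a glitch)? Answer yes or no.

t=0 Δ0: s0=0 s1=1 s2=1 clk=0
  Δ1: clk:0→1
  Δ2: s2:1→0
  Δ3: s0:0→1, s1:1→0
  Δ4: s0:1→0
  (4Δ to stable)
t=1 Δ0: s0=0 s1=0 s2=0 clk=1
  Δ1: clk:1→0
  (1Δ to stable)
t=2 Δ0: s0=0 s1=0 s2=0 clk=0
  Δ1: clk:0→1
  Δ2: s2:0→1
  Δ3: s0:0→1, s1:0→1
  Δ4: s0:1→0
  (4Δ to stable)
t=3 Δ0: s0=0 s1=1 s2=1 clk=1
  Δ1: clk:1→0
  (1Δ to stable)
t=4 Δ0: s0=0 s1=1 s2=1 clk=0
  Δ1: clk:0→1
  Δ2: s2:1→0
  Δ3: s0:0→1, s1:1→0
  Δ4: s0:1→0
  (4Δ to stable)
t=5 Δ0: s0=0 s1=0 s2=0 clk=1
  Δ1: clk:1→0
  (1Δ to stable)
t=6 Δ0: s0=0 s1=0 s2=0 clk=0
  Δ1: clk:0→1
  Δ2: s2:0→1
  Δ3: s0:0→1, s1:0→1
  Δ4: s0:1→0
  (4Δ to stable)
t=7 Δ0: s0=0 s1=1 s2=1 clk=1
  Δ1: clk:1→0
  (1Δ to stable)
t=8 Δ0: s0=0 s1=1 s2=1 clk=0
  Δ1: clk:0→1
  Δ2: s2:1→0
  Δ3: s0:0→1, s1:1→0
  Δ4: s0:1→0
  (4Δ to stable)
t=9 Δ0: s0=0 s1=0 s2=0 clk=1
  Δ1: clk:1→0
  (1Δ to stable)
t=10 Δ0: s0=0 s1=0 s2=0 clk=0
  Δ1: clk:0→1
  Δ2: s2:0→1
  Δ3: s0:0→1, s1:0→1
  Δ4: s0:1→0
  (4Δ to stable)
t=11 Δ0: s0=0 s1=1 s2=1 clk=1
  Δ1: clk:1→0
  (1Δ to stable)
t=12 Δ0: s0=0 s1=1 s2=1 clk=0
  Δ1: clk:0→1
  Δ2: s2:1→0
  Δ3: s0:0→1, s1:1→0
  Δ4: s0:1→0
  (4Δ to stable)
t=13 Δ0: s0=0 s1=0 s2=0 clk=1
  Δ1: clk:1→0
  (1Δ to stable)
t=14 Δ0: s0=0 s1=0 s2=0 clk=0
  Δ1: clk:0→1
  Δ2: s2:0→1
  Δ3: s0:0→1, s1:0→1
  Δ4: s0:1→0
  (4Δ to stable)
t=15 Δ0: s0=0 s1=1 s2=1 clk=1
  Δ1: clk:1→0
  (1Δ to stable)
t=16 Δ0: s0=0 s1=1 s2=1 clk=0
  Δ1: clk:0→1
  Δ2: s2:1→0
  Δ3: s0:0→1, s1:1→0
  Δ4: s0:1→0
  (4Δ to stable)
t=17 Δ0: s0=0 s1=0 s2=0 clk=1
  Δ1: clk:1→0
  (1Δ to stable)
t=18 Δ0: s0=0 s1=0 s2=0 clk=0
  Δ1: clk:0→1
  Δ2: s2:0→1
  Δ3: s0:0→1, s1:0→1
  Δ4: s0:1→0
  (4Δ to stable)
t=19 Δ0: s0=0 s1=1 s2=1 clk=1
  Δ1: clk:1→0
  (1Δ to stable)

no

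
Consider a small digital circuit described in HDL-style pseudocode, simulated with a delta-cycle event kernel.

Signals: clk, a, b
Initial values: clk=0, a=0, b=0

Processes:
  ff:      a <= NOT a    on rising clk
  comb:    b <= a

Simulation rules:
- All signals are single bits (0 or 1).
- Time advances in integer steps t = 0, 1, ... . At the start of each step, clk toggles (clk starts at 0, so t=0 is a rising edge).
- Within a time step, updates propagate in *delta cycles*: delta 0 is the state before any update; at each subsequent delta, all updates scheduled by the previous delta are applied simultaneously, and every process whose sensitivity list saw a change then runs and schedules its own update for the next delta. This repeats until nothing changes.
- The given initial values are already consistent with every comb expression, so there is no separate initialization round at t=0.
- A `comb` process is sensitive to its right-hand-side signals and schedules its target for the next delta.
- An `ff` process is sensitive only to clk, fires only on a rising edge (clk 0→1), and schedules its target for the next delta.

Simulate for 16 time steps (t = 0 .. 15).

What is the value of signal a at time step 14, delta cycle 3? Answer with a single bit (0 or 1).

0

t=0 Δ0: clk=0 a=0 b=0
  Δ1: clk:0→1
  Δ2: a:0→1
  Δ3: b:0→1
  (3Δ to stable)
t=1 Δ0: clk=1 a=1 b=1
  Δ1: clk:1→0
  (1Δ to stable)
t=2 Δ0: clk=0 a=1 b=1
  Δ1: clk:0→1
  Δ2: a:1→0
  Δ3: b:1→0
  (3Δ to stable)
t=3 Δ0: clk=1 a=0 b=0
  Δ1: clk:1→0
  (1Δ to stable)
t=4 Δ0: clk=0 a=0 b=0
  Δ1: clk:0→1
  Δ2: a:0→1
  Δ3: b:0→1
  (3Δ to stable)
t=5 Δ0: clk=1 a=1 b=1
  Δ1: clk:1→0
  (1Δ to stable)
t=6 Δ0: clk=0 a=1 b=1
  Δ1: clk:0→1
  Δ2: a:1→0
  Δ3: b:1→0
  (3Δ to stable)
t=7 Δ0: clk=1 a=0 b=0
  Δ1: clk:1→0
  (1Δ to stable)
t=8 Δ0: clk=0 a=0 b=0
  Δ1: clk:0→1
  Δ2: a:0→1
  Δ3: b:0→1
  (3Δ to stable)
t=9 Δ0: clk=1 a=1 b=1
  Δ1: clk:1→0
  (1Δ to stable)
t=10 Δ0: clk=0 a=1 b=1
  Δ1: clk:0→1
  Δ2: a:1→0
  Δ3: b:1→0
  (3Δ to stable)
t=11 Δ0: clk=1 a=0 b=0
  Δ1: clk:1→0
  (1Δ to stable)
t=12 Δ0: clk=0 a=0 b=0
  Δ1: clk:0→1
  Δ2: a:0→1
  Δ3: b:0→1
  (3Δ to stable)
t=13 Δ0: clk=1 a=1 b=1
  Δ1: clk:1→0
  (1Δ to stable)
t=14 Δ0: clk=0 a=1 b=1
  Δ1: clk:0→1
  Δ2: a:1→0
  Δ3: b:1→0
  (3Δ to stable)
t=15 Δ0: clk=1 a=0 b=0
  Δ1: clk:1→0
  (1Δ to stable)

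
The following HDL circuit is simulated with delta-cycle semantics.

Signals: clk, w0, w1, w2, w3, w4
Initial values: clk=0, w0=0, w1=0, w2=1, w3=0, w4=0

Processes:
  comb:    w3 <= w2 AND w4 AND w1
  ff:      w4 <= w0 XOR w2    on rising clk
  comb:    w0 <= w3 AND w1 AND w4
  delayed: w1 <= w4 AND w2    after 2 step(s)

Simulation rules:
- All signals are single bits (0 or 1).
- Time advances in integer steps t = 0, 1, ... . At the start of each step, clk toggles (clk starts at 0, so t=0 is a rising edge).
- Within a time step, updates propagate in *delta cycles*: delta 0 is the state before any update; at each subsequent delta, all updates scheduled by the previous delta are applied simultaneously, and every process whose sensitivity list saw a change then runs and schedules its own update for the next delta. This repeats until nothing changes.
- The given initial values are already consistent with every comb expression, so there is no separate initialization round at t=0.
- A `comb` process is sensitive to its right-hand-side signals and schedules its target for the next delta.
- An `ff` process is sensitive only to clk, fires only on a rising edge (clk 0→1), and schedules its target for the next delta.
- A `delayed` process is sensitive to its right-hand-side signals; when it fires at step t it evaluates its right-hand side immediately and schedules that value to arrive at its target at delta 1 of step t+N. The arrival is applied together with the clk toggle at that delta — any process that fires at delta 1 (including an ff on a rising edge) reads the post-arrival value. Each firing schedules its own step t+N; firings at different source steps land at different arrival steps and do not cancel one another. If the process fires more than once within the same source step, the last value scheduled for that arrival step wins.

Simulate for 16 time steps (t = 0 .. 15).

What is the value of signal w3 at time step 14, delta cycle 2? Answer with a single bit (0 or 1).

1

t0.Δ0 w0=0 w1=0 w4=0 clk=0 w2=1 w3=0
t0.Δ1 w0=0 w1=0 w4=0 clk=1 w2=1 w3=0
t0.Δ2 w0=0 w1=0 w4=1 clk=1 w2=1 w3=0
t1.Δ0 w0=0 w1=0 w4=1 clk=1 w2=1 w3=0
t1.Δ1 w0=0 w1=0 w4=1 clk=0 w2=1 w3=0
t2.Δ0 w0=0 w1=0 w4=1 clk=0 w2=1 w3=0
t2.Δ1 w0=0 w1=1 w4=1 clk=1 w2=1 w3=0
t2.Δ2 w0=0 w1=1 w4=1 clk=1 w2=1 w3=1
t2.Δ3 w0=1 w1=1 w4=1 clk=1 w2=1 w3=1
t3.Δ0 w0=1 w1=1 w4=1 clk=1 w2=1 w3=1
t3.Δ1 w0=1 w1=1 w4=1 clk=0 w2=1 w3=1
t4.Δ0 w0=1 w1=1 w4=1 clk=0 w2=1 w3=1
t4.Δ1 w0=1 w1=1 w4=1 clk=1 w2=1 w3=1
t4.Δ2 w0=1 w1=1 w4=0 clk=1 w2=1 w3=1
t4.Δ3 w0=0 w1=1 w4=0 clk=1 w2=1 w3=0
t5.Δ0 w0=0 w1=1 w4=0 clk=1 w2=1 w3=0
t5.Δ1 w0=0 w1=1 w4=0 clk=0 w2=1 w3=0
t6.Δ0 w0=0 w1=1 w4=0 clk=0 w2=1 w3=0
t6.Δ1 w0=0 w1=0 w4=0 clk=1 w2=1 w3=0
t6.Δ2 w0=0 w1=0 w4=1 clk=1 w2=1 w3=0
t7.Δ0 w0=0 w1=0 w4=1 clk=1 w2=1 w3=0
t7.Δ1 w0=0 w1=0 w4=1 clk=0 w2=1 w3=0
t8.Δ0 w0=0 w1=0 w4=1 clk=0 w2=1 w3=0
t8.Δ1 w0=0 w1=1 w4=1 clk=1 w2=1 w3=0
t8.Δ2 w0=0 w1=1 w4=1 clk=1 w2=1 w3=1
t8.Δ3 w0=1 w1=1 w4=1 clk=1 w2=1 w3=1
t9.Δ0 w0=1 w1=1 w4=1 clk=1 w2=1 w3=1
t9.Δ1 w0=1 w1=1 w4=1 clk=0 w2=1 w3=1
t10.Δ0 w0=1 w1=1 w4=1 clk=0 w2=1 w3=1
t10.Δ1 w0=1 w1=1 w4=1 clk=1 w2=1 w3=1
t10.Δ2 w0=1 w1=1 w4=0 clk=1 w2=1 w3=1
t10.Δ3 w0=0 w1=1 w4=0 clk=1 w2=1 w3=0
t11.Δ0 w0=0 w1=1 w4=0 clk=1 w2=1 w3=0
t11.Δ1 w0=0 w1=1 w4=0 clk=0 w2=1 w3=0
t12.Δ0 w0=0 w1=1 w4=0 clk=0 w2=1 w3=0
t12.Δ1 w0=0 w1=0 w4=0 clk=1 w2=1 w3=0
t12.Δ2 w0=0 w1=0 w4=1 clk=1 w2=1 w3=0
t13.Δ0 w0=0 w1=0 w4=1 clk=1 w2=1 w3=0
t13.Δ1 w0=0 w1=0 w4=1 clk=0 w2=1 w3=0
t14.Δ0 w0=0 w1=0 w4=1 clk=0 w2=1 w3=0
t14.Δ1 w0=0 w1=1 w4=1 clk=1 w2=1 w3=0
t14.Δ2 w0=0 w1=1 w4=1 clk=1 w2=1 w3=1
t14.Δ3 w0=1 w1=1 w4=1 clk=1 w2=1 w3=1
t15.Δ0 w0=1 w1=1 w4=1 clk=1 w2=1 w3=1
t15.Δ1 w0=1 w1=1 w4=1 clk=0 w2=1 w3=1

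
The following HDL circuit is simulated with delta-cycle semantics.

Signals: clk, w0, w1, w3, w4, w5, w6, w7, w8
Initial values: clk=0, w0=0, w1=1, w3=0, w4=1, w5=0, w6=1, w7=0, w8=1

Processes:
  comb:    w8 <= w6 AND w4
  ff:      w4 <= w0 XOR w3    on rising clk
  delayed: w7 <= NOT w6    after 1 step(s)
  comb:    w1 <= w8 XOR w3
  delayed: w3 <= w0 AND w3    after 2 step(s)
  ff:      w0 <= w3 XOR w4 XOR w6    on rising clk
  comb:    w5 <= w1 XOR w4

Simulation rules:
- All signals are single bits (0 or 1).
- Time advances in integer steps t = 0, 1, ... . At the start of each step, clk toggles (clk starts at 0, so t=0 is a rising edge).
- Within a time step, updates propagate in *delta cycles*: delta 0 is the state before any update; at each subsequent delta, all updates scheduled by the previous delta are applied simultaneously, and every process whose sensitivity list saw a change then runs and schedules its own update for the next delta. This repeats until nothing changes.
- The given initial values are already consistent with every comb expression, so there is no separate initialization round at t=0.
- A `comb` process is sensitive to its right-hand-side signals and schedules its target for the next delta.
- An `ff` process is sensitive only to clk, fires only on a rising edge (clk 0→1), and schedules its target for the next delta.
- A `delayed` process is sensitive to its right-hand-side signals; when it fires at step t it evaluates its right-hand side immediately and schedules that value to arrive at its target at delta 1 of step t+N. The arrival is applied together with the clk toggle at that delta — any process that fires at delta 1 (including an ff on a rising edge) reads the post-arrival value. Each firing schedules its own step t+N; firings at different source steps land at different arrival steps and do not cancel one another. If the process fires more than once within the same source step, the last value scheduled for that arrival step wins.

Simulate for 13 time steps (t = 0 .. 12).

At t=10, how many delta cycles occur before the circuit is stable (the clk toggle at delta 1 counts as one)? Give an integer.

t=0 Δ0: w3=0 w7=0 w1=1 w5=0 w0=0 w4=1 w6=1 clk=0 w8=1
  Δ1: clk:0→1
  Δ2: w4:1→0
  Δ3: w5:0→1, w8:1→0
  Δ4: w1:1→0
  Δ5: w5:1→0
  (5Δ to stable)
t=1 Δ0: w3=0 w7=0 w1=0 w5=0 w0=0 w4=0 w6=1 clk=1 w8=0
  Δ1: clk:1→0
  (1Δ to stable)
t=2 Δ0: w3=0 w7=0 w1=0 w5=0 w0=0 w4=0 w6=1 clk=0 w8=0
  Δ1: clk:0→1
  Δ2: w0:0→1
  (2Δ to stable)
t=3 Δ0: w3=0 w7=0 w1=0 w5=0 w0=1 w4=0 w6=1 clk=1 w8=0
  Δ1: clk:1→0
  (1Δ to stable)
t=4 Δ0: w3=0 w7=0 w1=0 w5=0 w0=1 w4=0 w6=1 clk=0 w8=0
  Δ1: clk:0→1
  Δ2: w4:0→1
  Δ3: w5:0→1, w8:0→1
  Δ4: w1:0→1
  Δ5: w5:1→0
  (5Δ to stable)
t=5 Δ0: w3=0 w7=0 w1=1 w5=0 w0=1 w4=1 w6=1 clk=1 w8=1
  Δ1: clk:1→0
  (1Δ to stable)
t=6 Δ0: w3=0 w7=0 w1=1 w5=0 w0=1 w4=1 w6=1 clk=0 w8=1
  Δ1: clk:0→1
  Δ2: w0:1→0
  (2Δ to stable)
t=7 Δ0: w3=0 w7=0 w1=1 w5=0 w0=0 w4=1 w6=1 clk=1 w8=1
  Δ1: clk:1→0
  (1Δ to stable)
t=8 Δ0: w3=0 w7=0 w1=1 w5=0 w0=0 w4=1 w6=1 clk=0 w8=1
  Δ1: clk:0→1
  Δ2: w4:1→0
  Δ3: w5:0→1, w8:1→0
  Δ4: w1:1→0
  Δ5: w5:1→0
  (5Δ to stable)
t=9 Δ0: w3=0 w7=0 w1=0 w5=0 w0=0 w4=0 w6=1 clk=1 w8=0
  Δ1: clk:1→0
  (1Δ to stable)
t=10 Δ0: w3=0 w7=0 w1=0 w5=0 w0=0 w4=0 w6=1 clk=0 w8=0
  Δ1: clk:0→1
  Δ2: w0:0→1
  (2Δ to stable)
t=11 Δ0: w3=0 w7=0 w1=0 w5=0 w0=1 w4=0 w6=1 clk=1 w8=0
  Δ1: clk:1→0
  (1Δ to stable)
t=12 Δ0: w3=0 w7=0 w1=0 w5=0 w0=1 w4=0 w6=1 clk=0 w8=0
  Δ1: clk:0→1
  Δ2: w4:0→1
  Δ3: w5:0→1, w8:0→1
  Δ4: w1:0→1
  Δ5: w5:1→0
  (5Δ to stable)

2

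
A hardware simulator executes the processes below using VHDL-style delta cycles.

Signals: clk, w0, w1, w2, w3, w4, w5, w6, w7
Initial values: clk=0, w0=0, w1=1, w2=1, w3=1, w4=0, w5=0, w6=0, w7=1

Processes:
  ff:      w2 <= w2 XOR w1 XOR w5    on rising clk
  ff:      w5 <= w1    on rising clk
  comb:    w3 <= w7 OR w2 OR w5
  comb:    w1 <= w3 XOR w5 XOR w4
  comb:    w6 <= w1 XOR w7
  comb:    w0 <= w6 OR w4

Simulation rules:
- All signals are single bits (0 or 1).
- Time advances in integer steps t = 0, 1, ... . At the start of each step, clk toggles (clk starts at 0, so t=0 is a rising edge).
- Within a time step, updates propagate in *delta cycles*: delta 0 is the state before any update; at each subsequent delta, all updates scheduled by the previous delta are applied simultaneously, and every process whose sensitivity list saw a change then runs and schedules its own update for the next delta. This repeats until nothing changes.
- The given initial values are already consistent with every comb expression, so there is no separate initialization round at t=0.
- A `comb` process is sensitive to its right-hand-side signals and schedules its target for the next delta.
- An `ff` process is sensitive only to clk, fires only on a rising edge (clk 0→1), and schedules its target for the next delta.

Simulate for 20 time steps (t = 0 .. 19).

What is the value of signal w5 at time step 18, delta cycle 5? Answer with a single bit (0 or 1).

0

t=0 Δ0: w7=1 w4=0 w2=1 w5=0 w1=1 clk=0 w6=0 w3=1 w0=0
  Δ1: clk:0→1
  Δ2: w2:1→0, w5:0→1
  Δ3: w1:1→0
  Δ4: w6:0→1
  Δ5: w0:0→1
  (5Δ to stable)
t=1 Δ0: w7=1 w4=0 w2=0 w5=1 w1=0 clk=1 w6=1 w3=1 w0=1
  Δ1: clk:1→0
  (1Δ to stable)
t=2 Δ0: w7=1 w4=0 w2=0 w5=1 w1=0 clk=0 w6=1 w3=1 w0=1
  Δ1: clk:0→1
  Δ2: w2:0→1, w5:1→0
  Δ3: w1:0→1
  Δ4: w6:1→0
  Δ5: w0:1→0
  (5Δ to stable)
t=3 Δ0: w7=1 w4=0 w2=1 w5=0 w1=1 clk=1 w6=0 w3=1 w0=0
  Δ1: clk:1→0
  (1Δ to stable)
t=4 Δ0: w7=1 w4=0 w2=1 w5=0 w1=1 clk=0 w6=0 w3=1 w0=0
  Δ1: clk:0→1
  Δ2: w2:1→0, w5:0→1
  Δ3: w1:1→0
  Δ4: w6:0→1
  Δ5: w0:0→1
  (5Δ to stable)
t=5 Δ0: w7=1 w4=0 w2=0 w5=1 w1=0 clk=1 w6=1 w3=1 w0=1
  Δ1: clk:1→0
  (1Δ to stable)
t=6 Δ0: w7=1 w4=0 w2=0 w5=1 w1=0 clk=0 w6=1 w3=1 w0=1
  Δ1: clk:0→1
  Δ2: w2:0→1, w5:1→0
  Δ3: w1:0→1
  Δ4: w6:1→0
  Δ5: w0:1→0
  (5Δ to stable)
t=7 Δ0: w7=1 w4=0 w2=1 w5=0 w1=1 clk=1 w6=0 w3=1 w0=0
  Δ1: clk:1→0
  (1Δ to stable)
t=8 Δ0: w7=1 w4=0 w2=1 w5=0 w1=1 clk=0 w6=0 w3=1 w0=0
  Δ1: clk:0→1
  Δ2: w2:1→0, w5:0→1
  Δ3: w1:1→0
  Δ4: w6:0→1
  Δ5: w0:0→1
  (5Δ to stable)
t=9 Δ0: w7=1 w4=0 w2=0 w5=1 w1=0 clk=1 w6=1 w3=1 w0=1
  Δ1: clk:1→0
  (1Δ to stable)
t=10 Δ0: w7=1 w4=0 w2=0 w5=1 w1=0 clk=0 w6=1 w3=1 w0=1
  Δ1: clk:0→1
  Δ2: w2:0→1, w5:1→0
  Δ3: w1:0→1
  Δ4: w6:1→0
  Δ5: w0:1→0
  (5Δ to stable)
t=11 Δ0: w7=1 w4=0 w2=1 w5=0 w1=1 clk=1 w6=0 w3=1 w0=0
  Δ1: clk:1→0
  (1Δ to stable)
t=12 Δ0: w7=1 w4=0 w2=1 w5=0 w1=1 clk=0 w6=0 w3=1 w0=0
  Δ1: clk:0→1
  Δ2: w2:1→0, w5:0→1
  Δ3: w1:1→0
  Δ4: w6:0→1
  Δ5: w0:0→1
  (5Δ to stable)
t=13 Δ0: w7=1 w4=0 w2=0 w5=1 w1=0 clk=1 w6=1 w3=1 w0=1
  Δ1: clk:1→0
  (1Δ to stable)
t=14 Δ0: w7=1 w4=0 w2=0 w5=1 w1=0 clk=0 w6=1 w3=1 w0=1
  Δ1: clk:0→1
  Δ2: w2:0→1, w5:1→0
  Δ3: w1:0→1
  Δ4: w6:1→0
  Δ5: w0:1→0
  (5Δ to stable)
t=15 Δ0: w7=1 w4=0 w2=1 w5=0 w1=1 clk=1 w6=0 w3=1 w0=0
  Δ1: clk:1→0
  (1Δ to stable)
t=16 Δ0: w7=1 w4=0 w2=1 w5=0 w1=1 clk=0 w6=0 w3=1 w0=0
  Δ1: clk:0→1
  Δ2: w2:1→0, w5:0→1
  Δ3: w1:1→0
  Δ4: w6:0→1
  Δ5: w0:0→1
  (5Δ to stable)
t=17 Δ0: w7=1 w4=0 w2=0 w5=1 w1=0 clk=1 w6=1 w3=1 w0=1
  Δ1: clk:1→0
  (1Δ to stable)
t=18 Δ0: w7=1 w4=0 w2=0 w5=1 w1=0 clk=0 w6=1 w3=1 w0=1
  Δ1: clk:0→1
  Δ2: w2:0→1, w5:1→0
  Δ3: w1:0→1
  Δ4: w6:1→0
  Δ5: w0:1→0
  (5Δ to stable)
t=19 Δ0: w7=1 w4=0 w2=1 w5=0 w1=1 clk=1 w6=0 w3=1 w0=0
  Δ1: clk:1→0
  (1Δ to stable)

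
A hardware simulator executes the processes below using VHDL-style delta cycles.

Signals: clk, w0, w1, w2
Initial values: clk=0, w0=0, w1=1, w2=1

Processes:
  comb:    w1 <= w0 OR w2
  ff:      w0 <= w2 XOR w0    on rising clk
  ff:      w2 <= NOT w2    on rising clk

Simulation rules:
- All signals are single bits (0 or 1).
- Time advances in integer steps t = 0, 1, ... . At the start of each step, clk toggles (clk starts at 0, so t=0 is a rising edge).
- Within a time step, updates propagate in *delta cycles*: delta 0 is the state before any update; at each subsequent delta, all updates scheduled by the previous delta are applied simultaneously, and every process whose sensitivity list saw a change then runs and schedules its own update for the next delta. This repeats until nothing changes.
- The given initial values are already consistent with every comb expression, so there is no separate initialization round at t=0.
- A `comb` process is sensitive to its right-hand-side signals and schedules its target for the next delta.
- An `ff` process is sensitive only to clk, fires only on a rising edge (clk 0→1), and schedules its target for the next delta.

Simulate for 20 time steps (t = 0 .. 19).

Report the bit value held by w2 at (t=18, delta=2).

1

t0.Δ0 w2=1 clk=0 w0=0 w1=1
t0.Δ1 w2=1 clk=1 w0=0 w1=1
t0.Δ2 w2=0 clk=1 w0=1 w1=1
t1.Δ0 w2=0 clk=1 w0=1 w1=1
t1.Δ1 w2=0 clk=0 w0=1 w1=1
t2.Δ0 w2=0 clk=0 w0=1 w1=1
t2.Δ1 w2=0 clk=1 w0=1 w1=1
t2.Δ2 w2=1 clk=1 w0=1 w1=1
t3.Δ0 w2=1 clk=1 w0=1 w1=1
t3.Δ1 w2=1 clk=0 w0=1 w1=1
t4.Δ0 w2=1 clk=0 w0=1 w1=1
t4.Δ1 w2=1 clk=1 w0=1 w1=1
t4.Δ2 w2=0 clk=1 w0=0 w1=1
t4.Δ3 w2=0 clk=1 w0=0 w1=0
t5.Δ0 w2=0 clk=1 w0=0 w1=0
t5.Δ1 w2=0 clk=0 w0=0 w1=0
t6.Δ0 w2=0 clk=0 w0=0 w1=0
t6.Δ1 w2=0 clk=1 w0=0 w1=0
t6.Δ2 w2=1 clk=1 w0=0 w1=0
t6.Δ3 w2=1 clk=1 w0=0 w1=1
t7.Δ0 w2=1 clk=1 w0=0 w1=1
t7.Δ1 w2=1 clk=0 w0=0 w1=1
t8.Δ0 w2=1 clk=0 w0=0 w1=1
t8.Δ1 w2=1 clk=1 w0=0 w1=1
t8.Δ2 w2=0 clk=1 w0=1 w1=1
t9.Δ0 w2=0 clk=1 w0=1 w1=1
t9.Δ1 w2=0 clk=0 w0=1 w1=1
t10.Δ0 w2=0 clk=0 w0=1 w1=1
t10.Δ1 w2=0 clk=1 w0=1 w1=1
t10.Δ2 w2=1 clk=1 w0=1 w1=1
t11.Δ0 w2=1 clk=1 w0=1 w1=1
t11.Δ1 w2=1 clk=0 w0=1 w1=1
t12.Δ0 w2=1 clk=0 w0=1 w1=1
t12.Δ1 w2=1 clk=1 w0=1 w1=1
t12.Δ2 w2=0 clk=1 w0=0 w1=1
t12.Δ3 w2=0 clk=1 w0=0 w1=0
t13.Δ0 w2=0 clk=1 w0=0 w1=0
t13.Δ1 w2=0 clk=0 w0=0 w1=0
t14.Δ0 w2=0 clk=0 w0=0 w1=0
t14.Δ1 w2=0 clk=1 w0=0 w1=0
t14.Δ2 w2=1 clk=1 w0=0 w1=0
t14.Δ3 w2=1 clk=1 w0=0 w1=1
t15.Δ0 w2=1 clk=1 w0=0 w1=1
t15.Δ1 w2=1 clk=0 w0=0 w1=1
t16.Δ0 w2=1 clk=0 w0=0 w1=1
t16.Δ1 w2=1 clk=1 w0=0 w1=1
t16.Δ2 w2=0 clk=1 w0=1 w1=1
t17.Δ0 w2=0 clk=1 w0=1 w1=1
t17.Δ1 w2=0 clk=0 w0=1 w1=1
t18.Δ0 w2=0 clk=0 w0=1 w1=1
t18.Δ1 w2=0 clk=1 w0=1 w1=1
t18.Δ2 w2=1 clk=1 w0=1 w1=1
t19.Δ0 w2=1 clk=1 w0=1 w1=1
t19.Δ1 w2=1 clk=0 w0=1 w1=1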